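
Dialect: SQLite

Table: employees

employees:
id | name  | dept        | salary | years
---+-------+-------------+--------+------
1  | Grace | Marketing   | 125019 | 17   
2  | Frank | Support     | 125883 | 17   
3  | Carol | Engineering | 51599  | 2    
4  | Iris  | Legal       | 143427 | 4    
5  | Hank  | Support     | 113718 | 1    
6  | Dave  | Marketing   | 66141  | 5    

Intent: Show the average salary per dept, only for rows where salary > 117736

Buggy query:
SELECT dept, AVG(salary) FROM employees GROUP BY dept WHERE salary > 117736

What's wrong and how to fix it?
Bug: WHERE cannot follow GROUP BY

Fix: Move the WHERE clause before GROUP BY

Corrected query:
SELECT dept, AVG(salary) FROM employees WHERE salary > 117736 GROUP BY dept

Result:
dept      | AVG(salary)
----------+------------
Legal     | 143427     
Marketing | 125019     
Support   | 125883     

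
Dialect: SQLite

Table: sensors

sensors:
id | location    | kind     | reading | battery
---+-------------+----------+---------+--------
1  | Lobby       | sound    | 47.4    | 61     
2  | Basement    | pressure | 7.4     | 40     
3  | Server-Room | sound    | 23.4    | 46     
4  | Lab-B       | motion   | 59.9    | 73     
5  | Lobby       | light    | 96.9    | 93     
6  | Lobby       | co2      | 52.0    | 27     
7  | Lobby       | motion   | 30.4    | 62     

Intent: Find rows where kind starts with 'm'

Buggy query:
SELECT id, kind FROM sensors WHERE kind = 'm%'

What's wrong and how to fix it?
Bug: Wildcards only work with LIKE; '=' treats '%' as a literal character

Fix: Replace '=' with LIKE so 'm%' is treated as a pattern

Corrected query:
SELECT id, kind FROM sensors WHERE kind LIKE 'm%'

Result:
id | kind  
---+-------
4  | motion
7  | motion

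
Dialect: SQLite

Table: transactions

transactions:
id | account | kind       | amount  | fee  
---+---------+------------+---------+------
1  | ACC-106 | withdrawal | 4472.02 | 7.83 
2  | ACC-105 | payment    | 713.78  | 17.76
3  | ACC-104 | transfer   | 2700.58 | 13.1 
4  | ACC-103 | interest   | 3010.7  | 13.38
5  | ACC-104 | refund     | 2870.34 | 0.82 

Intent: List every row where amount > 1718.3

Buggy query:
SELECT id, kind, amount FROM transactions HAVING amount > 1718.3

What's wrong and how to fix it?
Bug: This is a non-aggregate query (no GROUP BY, no aggregates), so in SQLite the HAVING clause is invalid here; a row-level condition belongs in WHERE

Fix: Replace HAVING with WHERE since the condition applies to individual rows

Corrected query:
SELECT id, kind, amount FROM transactions WHERE amount > 1718.3

Result:
id | kind       | amount 
---+------------+--------
1  | withdrawal | 4472.02
3  | transfer   | 2700.58
4  | interest   | 3010.7 
5  | refund     | 2870.34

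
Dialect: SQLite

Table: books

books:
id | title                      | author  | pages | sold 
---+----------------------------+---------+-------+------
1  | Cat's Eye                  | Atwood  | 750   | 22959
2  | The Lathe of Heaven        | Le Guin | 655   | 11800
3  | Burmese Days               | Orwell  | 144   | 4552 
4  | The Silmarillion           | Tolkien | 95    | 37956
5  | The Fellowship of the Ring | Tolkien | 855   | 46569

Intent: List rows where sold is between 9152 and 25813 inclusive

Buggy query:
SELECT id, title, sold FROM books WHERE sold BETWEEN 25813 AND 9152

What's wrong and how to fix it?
Bug: BETWEEN expects the lower bound first; with 25813 AND 9152 the range is empty

Fix: Swap the bounds so the smaller value comes first

Corrected query:
SELECT id, title, sold FROM books WHERE sold BETWEEN 9152 AND 25813

Result:
id | title               | sold 
---+---------------------+------
1  | Cat's Eye           | 22959
2  | The Lathe of Heaven | 11800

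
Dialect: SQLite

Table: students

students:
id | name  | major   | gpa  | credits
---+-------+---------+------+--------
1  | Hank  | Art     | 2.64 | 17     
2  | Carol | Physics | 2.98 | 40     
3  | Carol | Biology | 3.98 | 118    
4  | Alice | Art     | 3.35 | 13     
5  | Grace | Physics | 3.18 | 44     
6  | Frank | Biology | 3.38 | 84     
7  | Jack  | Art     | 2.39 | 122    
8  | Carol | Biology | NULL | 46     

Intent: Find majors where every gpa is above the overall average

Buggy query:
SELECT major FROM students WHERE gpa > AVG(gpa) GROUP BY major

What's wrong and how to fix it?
Bug: WHERE evaluates per row before aggregation, so AVG() is unavailable

Fix: Compute the overall average in a scalar subquery and compare each group's MIN against it in HAVING

Corrected query:
SELECT major FROM students GROUP BY major HAVING MIN(gpa) > (SELECT AVG(gpa) FROM students)

Result:
major  
-------
Biology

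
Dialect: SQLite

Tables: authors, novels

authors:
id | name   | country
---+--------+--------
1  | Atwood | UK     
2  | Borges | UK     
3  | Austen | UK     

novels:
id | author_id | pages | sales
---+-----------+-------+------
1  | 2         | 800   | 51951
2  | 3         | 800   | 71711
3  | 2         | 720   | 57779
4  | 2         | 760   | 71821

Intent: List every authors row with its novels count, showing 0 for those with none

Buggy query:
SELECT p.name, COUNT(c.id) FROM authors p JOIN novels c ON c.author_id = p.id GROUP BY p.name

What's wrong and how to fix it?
Bug: INNER JOIN drops authors rows that have no matching novels rows

Fix: Switch to LEFT JOIN to retain unmatched parent rows

Corrected query:
SELECT p.name, COUNT(c.id) FROM authors p LEFT JOIN novels c ON c.author_id = p.id GROUP BY p.name

Result:
name   | COUNT(c.id)
-------+------------
Atwood | 0          
Austen | 1          
Borges | 3          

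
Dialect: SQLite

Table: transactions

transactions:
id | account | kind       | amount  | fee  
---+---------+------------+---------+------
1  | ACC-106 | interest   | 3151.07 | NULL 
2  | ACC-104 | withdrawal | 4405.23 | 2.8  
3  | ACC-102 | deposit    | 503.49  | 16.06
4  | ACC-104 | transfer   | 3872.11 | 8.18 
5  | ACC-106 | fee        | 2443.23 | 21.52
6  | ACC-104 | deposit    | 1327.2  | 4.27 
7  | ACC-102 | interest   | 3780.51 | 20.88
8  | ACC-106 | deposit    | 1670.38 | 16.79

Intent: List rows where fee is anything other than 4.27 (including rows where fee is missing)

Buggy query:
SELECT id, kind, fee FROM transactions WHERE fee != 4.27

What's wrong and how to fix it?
Bug: Inequality against NULL is unknown, not true; rows with NULL are dropped

Fix: Handle NULL separately with IS NULL alongside the inequality

Corrected query:
SELECT id, kind, fee FROM transactions WHERE fee != 4.27 OR fee IS NULL

Result:
id | kind       | fee  
---+------------+------
1  | interest   | NULL 
2  | withdrawal | 2.8  
3  | deposit    | 16.06
4  | transfer   | 8.18 
5  | fee        | 21.52
7  | interest   | 20.88
8  | deposit    | 16.79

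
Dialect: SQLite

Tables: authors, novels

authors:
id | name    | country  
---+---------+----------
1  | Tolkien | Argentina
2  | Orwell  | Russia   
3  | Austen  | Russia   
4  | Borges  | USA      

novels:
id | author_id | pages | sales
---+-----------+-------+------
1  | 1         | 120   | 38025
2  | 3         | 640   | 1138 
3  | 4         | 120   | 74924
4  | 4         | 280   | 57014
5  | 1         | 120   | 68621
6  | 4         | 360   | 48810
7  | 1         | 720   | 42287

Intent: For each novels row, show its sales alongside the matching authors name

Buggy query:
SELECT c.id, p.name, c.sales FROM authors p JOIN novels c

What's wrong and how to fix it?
Bug: JOIN with no ON clause produces a cartesian product; every novels row pairs with every authors row

Fix: Specify the join condition linking the foreign key to the parent id

Corrected query:
SELECT c.id, p.name, c.sales FROM authors p JOIN novels c ON c.author_id = p.id

Result:
id | name    | sales
---+---------+------
1  | Tolkien | 38025
2  | Austen  | 1138 
3  | Borges  | 74924
4  | Borges  | 57014
5  | Tolkien | 68621
6  | Borges  | 48810
7  | Tolkien | 42287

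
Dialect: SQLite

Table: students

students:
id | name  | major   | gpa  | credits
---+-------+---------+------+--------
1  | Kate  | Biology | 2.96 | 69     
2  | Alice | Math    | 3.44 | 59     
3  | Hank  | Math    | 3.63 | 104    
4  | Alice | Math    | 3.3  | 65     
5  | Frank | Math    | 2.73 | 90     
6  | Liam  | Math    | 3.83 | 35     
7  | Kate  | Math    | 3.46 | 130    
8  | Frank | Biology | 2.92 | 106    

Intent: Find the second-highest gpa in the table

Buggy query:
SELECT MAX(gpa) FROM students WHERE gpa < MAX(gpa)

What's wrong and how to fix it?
Bug: The inner MAX is an aggregate inside WHERE, which is not allowed

Fix: Compute the overall MAX in a subquery, then take MAX of rows below it

Corrected query:
SELECT MAX(gpa) FROM students WHERE gpa < (SELECT MAX(gpa) FROM students)

Result:
MAX(gpa)
--------
3.63    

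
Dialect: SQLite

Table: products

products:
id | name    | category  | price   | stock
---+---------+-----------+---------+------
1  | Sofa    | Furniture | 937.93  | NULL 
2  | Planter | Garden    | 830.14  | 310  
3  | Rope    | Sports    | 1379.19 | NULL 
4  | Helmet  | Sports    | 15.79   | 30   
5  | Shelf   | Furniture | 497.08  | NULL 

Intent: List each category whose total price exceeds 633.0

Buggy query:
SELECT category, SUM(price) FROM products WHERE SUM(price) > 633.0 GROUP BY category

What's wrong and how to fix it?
Bug: SUM(price) is an aggregate, but WHERE filters rows before aggregation

Fix: Move the aggregate condition to a HAVING clause

Corrected query:
SELECT category, SUM(price) FROM products GROUP BY category HAVING SUM(price) > 633.0

Result:
category  | SUM(price)
----------+-----------
Furniture | 1435.01   
Garden    | 830.14    
Sports    | 1394.98   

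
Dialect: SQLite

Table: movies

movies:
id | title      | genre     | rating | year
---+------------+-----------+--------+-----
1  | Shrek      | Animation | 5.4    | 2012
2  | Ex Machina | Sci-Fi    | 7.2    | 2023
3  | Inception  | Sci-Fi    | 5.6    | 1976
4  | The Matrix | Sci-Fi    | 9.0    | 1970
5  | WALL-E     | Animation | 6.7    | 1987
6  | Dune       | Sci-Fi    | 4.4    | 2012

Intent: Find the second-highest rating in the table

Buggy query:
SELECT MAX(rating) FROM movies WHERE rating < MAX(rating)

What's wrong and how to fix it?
Bug: MAX(rating) on the right of the comparison is an aggregate-in-WHERE error

Fix: Put the inner MAX in a scalar subquery

Corrected query:
SELECT MAX(rating) FROM movies WHERE rating < (SELECT MAX(rating) FROM movies)

Result:
MAX(rating)
-----------
7.2        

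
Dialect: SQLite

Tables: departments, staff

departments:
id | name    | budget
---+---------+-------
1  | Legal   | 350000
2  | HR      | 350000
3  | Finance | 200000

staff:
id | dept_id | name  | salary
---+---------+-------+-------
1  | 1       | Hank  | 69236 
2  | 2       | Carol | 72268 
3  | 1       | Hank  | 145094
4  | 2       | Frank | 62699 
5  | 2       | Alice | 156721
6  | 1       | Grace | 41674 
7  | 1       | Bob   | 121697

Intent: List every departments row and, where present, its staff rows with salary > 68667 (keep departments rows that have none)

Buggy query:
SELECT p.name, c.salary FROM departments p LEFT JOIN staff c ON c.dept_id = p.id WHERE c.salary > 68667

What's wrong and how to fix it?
Bug: A WHERE condition on the right-hand table after LEFT JOIN drops unmatched parents

Fix: Put 'c.salary > 68667' in the JOIN's ON clause instead of WHERE

Corrected query:
SELECT p.name, c.salary FROM departments p LEFT JOIN staff c ON c.dept_id = p.id AND c.salary > 68667

Result:
name    | salary
--------+-------
Legal   | 69236 
Legal   | 121697
Legal   | 145094
HR      | 72268 
HR      | 156721
Finance | NULL  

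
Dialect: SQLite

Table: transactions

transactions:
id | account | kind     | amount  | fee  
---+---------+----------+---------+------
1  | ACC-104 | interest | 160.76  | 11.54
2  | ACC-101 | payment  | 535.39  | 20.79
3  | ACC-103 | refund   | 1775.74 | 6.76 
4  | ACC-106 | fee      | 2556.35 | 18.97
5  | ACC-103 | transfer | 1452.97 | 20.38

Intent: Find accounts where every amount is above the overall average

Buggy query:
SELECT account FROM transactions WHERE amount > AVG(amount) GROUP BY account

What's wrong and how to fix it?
Bug: WHERE evaluates per row before aggregation, so AVG() is unavailable

Fix: Use a subquery for AVG and a HAVING MIN(...) filter so the condition holds for every row in the group

Corrected query:
SELECT account FROM transactions GROUP BY account HAVING MIN(amount) > (SELECT AVG(amount) FROM transactions)

Result:
account
-------
ACC-103
ACC-106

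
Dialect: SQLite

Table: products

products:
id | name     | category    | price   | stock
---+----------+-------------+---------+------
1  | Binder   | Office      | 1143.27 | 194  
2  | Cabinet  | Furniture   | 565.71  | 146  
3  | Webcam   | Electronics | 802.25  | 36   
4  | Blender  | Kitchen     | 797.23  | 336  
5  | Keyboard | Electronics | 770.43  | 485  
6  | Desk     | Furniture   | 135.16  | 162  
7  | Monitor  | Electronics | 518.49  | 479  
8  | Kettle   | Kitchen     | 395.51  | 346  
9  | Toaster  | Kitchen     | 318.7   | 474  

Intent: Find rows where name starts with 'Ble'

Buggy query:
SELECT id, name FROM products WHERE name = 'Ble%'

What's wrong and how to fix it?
Bug: '=' compares the literal string including the % character; pattern matching needs LIKE

Fix: Replace '=' with LIKE so 'Ble%' is treated as a pattern

Corrected query:
SELECT id, name FROM products WHERE name LIKE 'Ble%'

Result:
id | name   
---+--------
4  | Blender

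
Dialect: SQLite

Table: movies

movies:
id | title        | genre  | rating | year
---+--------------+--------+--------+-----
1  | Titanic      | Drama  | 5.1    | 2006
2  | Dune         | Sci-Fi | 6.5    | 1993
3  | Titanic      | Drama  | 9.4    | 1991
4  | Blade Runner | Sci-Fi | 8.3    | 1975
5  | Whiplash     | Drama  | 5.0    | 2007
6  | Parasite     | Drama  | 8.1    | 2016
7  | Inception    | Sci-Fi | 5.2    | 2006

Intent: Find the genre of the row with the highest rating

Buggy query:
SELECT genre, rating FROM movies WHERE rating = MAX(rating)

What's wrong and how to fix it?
Bug: MAX(rating) is an aggregate and cannot be used directly in WHERE

Fix: Wrap MAX in a scalar subquery so WHERE compares against a single value

Corrected query:
SELECT genre, rating FROM movies WHERE rating = (SELECT MAX(rating) FROM movies)

Result:
genre | rating
------+-------
Drama | 9.4   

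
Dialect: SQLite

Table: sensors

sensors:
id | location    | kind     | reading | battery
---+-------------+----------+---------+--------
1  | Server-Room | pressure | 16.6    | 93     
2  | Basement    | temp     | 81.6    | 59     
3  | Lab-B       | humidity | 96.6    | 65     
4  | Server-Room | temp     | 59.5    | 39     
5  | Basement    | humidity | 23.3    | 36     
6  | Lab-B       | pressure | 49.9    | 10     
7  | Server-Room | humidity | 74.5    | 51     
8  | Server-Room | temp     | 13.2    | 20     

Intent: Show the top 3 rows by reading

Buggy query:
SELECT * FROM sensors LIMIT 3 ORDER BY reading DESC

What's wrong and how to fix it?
Bug: ORDER BY cannot follow LIMIT; LIMIT is the final clause

Fix: Sort with ORDER BY, then apply LIMIT

Corrected query:
SELECT * FROM sensors ORDER BY reading DESC LIMIT 3

Result:
id | location    | kind     | reading | battery
---+-------------+----------+---------+--------
3  | Lab-B       | humidity | 96.6    | 65     
2  | Basement    | temp     | 81.6    | 59     
7  | Server-Room | humidity | 74.5    | 51     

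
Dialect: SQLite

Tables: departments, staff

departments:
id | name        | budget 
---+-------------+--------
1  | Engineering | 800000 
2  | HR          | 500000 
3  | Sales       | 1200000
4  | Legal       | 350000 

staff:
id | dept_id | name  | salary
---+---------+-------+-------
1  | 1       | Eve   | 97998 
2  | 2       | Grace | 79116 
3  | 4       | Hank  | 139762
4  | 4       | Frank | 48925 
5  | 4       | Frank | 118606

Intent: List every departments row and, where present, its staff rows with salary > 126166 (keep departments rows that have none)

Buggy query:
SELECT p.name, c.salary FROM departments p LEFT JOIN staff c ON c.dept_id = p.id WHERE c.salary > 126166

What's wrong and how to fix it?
Bug: A WHERE condition on the right-hand table after LEFT JOIN drops unmatched parents

Fix: Put 'c.salary > 126166' in the JOIN's ON clause instead of WHERE

Corrected query:
SELECT p.name, c.salary FROM departments p LEFT JOIN staff c ON c.dept_id = p.id AND c.salary > 126166

Result:
name        | salary
------------+-------
Engineering | NULL  
HR          | NULL  
Sales       | NULL  
Legal       | 139762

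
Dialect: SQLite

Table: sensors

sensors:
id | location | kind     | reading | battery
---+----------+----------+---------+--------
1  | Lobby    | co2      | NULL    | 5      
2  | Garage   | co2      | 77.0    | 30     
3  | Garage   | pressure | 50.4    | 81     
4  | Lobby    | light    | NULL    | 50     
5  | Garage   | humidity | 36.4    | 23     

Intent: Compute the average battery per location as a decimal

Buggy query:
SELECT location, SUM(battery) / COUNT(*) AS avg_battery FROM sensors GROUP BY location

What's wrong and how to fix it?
Bug: SUM(battery) and COUNT(*) are both integers; the division truncates the fractional part

Fix: Multiply by 1.0 (or CAST to REAL) to force floating-point division

Corrected query:
SELECT location, SUM(battery) * 1.0 / COUNT(*) AS avg_battery FROM sensors GROUP BY location

Result:
location | avg_battery
---------+------------
Garage   | 44.666667  
Lobby    | 27.5       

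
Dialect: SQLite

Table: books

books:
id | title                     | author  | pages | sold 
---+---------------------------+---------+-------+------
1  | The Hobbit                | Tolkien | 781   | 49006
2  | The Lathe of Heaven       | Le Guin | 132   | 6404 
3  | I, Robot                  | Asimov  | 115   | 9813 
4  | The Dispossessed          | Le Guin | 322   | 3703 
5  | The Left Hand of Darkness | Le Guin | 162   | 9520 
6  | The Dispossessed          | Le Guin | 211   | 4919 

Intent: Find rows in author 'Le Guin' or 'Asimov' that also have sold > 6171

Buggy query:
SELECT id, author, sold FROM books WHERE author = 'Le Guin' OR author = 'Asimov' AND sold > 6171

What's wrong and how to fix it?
Bug: Without parentheses, AND is evaluated before OR, so the sold filter only applies to the 'Asimov' branch

Fix: Group the OR with parentheses (or use IN), then AND the threshold

Corrected query:
SELECT id, author, sold FROM books WHERE (author = 'Le Guin' OR author = 'Asimov') AND sold > 6171

Result:
id | author  | sold
---+---------+-----
2  | Le Guin | 6404
3  | Asimov  | 9813
5  | Le Guin | 9520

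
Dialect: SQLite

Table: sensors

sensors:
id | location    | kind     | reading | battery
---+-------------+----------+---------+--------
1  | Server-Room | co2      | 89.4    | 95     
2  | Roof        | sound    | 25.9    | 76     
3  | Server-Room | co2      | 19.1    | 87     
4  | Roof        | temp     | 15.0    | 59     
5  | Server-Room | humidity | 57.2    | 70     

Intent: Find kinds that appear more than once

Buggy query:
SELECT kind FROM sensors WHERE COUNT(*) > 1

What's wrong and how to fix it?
Bug: WHERE can't reference COUNT(*); aggregates are computed after WHERE

Fix: Group first, then use HAVING for the count condition

Corrected query:
SELECT kind FROM sensors GROUP BY kind HAVING COUNT(*) > 1

Result:
kind
----
co2 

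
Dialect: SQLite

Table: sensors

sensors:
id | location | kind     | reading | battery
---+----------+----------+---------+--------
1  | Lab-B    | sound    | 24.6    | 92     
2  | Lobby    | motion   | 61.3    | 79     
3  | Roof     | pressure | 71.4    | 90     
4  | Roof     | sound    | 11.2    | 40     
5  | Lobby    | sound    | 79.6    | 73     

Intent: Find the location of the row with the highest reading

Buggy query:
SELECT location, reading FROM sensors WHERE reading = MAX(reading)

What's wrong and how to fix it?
Bug: WHERE is evaluated per row; an aggregate over the whole table isn't defined there

Fix: Wrap MAX in a scalar subquery so WHERE compares against a single value

Corrected query:
SELECT location, reading FROM sensors WHERE reading = (SELECT MAX(reading) FROM sensors)

Result:
location | reading
---------+--------
Lobby    | 79.6   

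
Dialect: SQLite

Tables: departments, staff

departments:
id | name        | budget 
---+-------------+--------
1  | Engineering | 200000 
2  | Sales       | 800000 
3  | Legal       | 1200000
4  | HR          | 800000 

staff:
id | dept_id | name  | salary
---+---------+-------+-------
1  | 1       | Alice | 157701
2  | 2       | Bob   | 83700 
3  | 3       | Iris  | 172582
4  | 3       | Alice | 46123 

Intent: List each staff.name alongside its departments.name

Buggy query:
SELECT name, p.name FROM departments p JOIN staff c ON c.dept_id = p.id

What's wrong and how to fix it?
Bug: Both tables have a 'name' column; the unqualified reference is ambiguous

Fix: Qualify the column with its table alias (c.name)

Corrected query:
SELECT c.name, p.name FROM departments p JOIN staff c ON c.dept_id = p.id

Result:
name  | name       
------+------------
Alice | Engineering
Bob   | Sales      
Iris  | Legal      
Alice | Legal      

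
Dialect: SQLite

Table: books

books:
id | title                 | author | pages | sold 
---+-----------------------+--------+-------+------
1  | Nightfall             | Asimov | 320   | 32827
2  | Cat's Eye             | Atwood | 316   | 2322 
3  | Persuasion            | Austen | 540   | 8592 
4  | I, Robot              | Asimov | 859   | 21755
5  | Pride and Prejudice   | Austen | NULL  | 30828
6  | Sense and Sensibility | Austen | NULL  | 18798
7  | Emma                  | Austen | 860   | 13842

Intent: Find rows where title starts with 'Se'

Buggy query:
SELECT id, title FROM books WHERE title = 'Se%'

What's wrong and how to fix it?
Bug: Wildcards only work with LIKE; '=' treats '%' as a literal character

Fix: Use LIKE for wildcard pattern matching

Corrected query:
SELECT id, title FROM books WHERE title LIKE 'Se%'

Result:
id | title                
---+----------------------
6  | Sense and Sensibility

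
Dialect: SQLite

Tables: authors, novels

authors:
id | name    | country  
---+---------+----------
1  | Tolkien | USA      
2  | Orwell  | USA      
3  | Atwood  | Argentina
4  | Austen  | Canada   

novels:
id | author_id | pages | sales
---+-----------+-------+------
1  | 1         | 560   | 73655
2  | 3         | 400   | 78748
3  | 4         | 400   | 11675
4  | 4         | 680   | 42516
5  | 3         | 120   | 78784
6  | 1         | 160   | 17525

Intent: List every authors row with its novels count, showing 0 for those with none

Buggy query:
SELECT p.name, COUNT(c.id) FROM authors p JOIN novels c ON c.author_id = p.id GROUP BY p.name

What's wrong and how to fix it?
Bug: An inner join excludes parents with zero children

Fix: Switch to LEFT JOIN to retain unmatched parent rows

Corrected query:
SELECT p.name, COUNT(c.id) FROM authors p LEFT JOIN novels c ON c.author_id = p.id GROUP BY p.name

Result:
name    | COUNT(c.id)
--------+------------
Atwood  | 2          
Austen  | 2          
Orwell  | 0          
Tolkien | 2          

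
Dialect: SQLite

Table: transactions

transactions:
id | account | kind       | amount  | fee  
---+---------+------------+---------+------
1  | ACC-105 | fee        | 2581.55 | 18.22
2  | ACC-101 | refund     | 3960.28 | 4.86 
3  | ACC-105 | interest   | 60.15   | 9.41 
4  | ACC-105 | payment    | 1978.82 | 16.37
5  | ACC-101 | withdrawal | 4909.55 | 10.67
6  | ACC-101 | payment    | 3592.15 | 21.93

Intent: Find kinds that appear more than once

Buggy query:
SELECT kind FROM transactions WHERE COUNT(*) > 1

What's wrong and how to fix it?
Bug: COUNT(*) is an aggregate and cannot be used in WHERE

Fix: GROUP BY kind, then filter groups with HAVING COUNT(*) > 1

Corrected query:
SELECT kind FROM transactions GROUP BY kind HAVING COUNT(*) > 1

Result:
kind   
-------
payment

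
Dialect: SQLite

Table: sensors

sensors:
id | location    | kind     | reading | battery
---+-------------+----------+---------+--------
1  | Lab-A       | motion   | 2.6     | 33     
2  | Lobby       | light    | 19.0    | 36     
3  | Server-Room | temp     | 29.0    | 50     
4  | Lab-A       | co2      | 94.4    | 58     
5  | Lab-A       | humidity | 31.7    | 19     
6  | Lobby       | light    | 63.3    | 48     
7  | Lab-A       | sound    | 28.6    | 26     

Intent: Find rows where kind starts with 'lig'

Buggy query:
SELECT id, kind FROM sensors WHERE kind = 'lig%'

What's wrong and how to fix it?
Bug: '=' compares the literal string including the % character; pattern matching needs LIKE

Fix: Use LIKE for wildcard pattern matching

Corrected query:
SELECT id, kind FROM sensors WHERE kind LIKE 'lig%'

Result:
id | kind 
---+------
2  | light
6  | light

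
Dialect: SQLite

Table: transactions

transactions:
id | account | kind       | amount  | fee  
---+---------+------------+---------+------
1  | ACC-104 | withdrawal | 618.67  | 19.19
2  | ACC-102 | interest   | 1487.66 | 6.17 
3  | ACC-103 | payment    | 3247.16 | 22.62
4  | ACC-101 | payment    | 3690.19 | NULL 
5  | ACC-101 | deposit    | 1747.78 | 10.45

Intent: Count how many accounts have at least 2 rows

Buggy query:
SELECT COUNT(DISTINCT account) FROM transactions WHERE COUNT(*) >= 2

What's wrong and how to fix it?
Bug: COUNT(*) cannot appear in WHERE; the per-group count doesn't exist yet

Fix: Use a subquery that GROUPs and filters with HAVING, then count its rows

Corrected query:
SELECT COUNT(*) FROM (SELECT account FROM transactions GROUP BY account HAVING COUNT(*) >= 2)

Result:
COUNT(*)
--------
1       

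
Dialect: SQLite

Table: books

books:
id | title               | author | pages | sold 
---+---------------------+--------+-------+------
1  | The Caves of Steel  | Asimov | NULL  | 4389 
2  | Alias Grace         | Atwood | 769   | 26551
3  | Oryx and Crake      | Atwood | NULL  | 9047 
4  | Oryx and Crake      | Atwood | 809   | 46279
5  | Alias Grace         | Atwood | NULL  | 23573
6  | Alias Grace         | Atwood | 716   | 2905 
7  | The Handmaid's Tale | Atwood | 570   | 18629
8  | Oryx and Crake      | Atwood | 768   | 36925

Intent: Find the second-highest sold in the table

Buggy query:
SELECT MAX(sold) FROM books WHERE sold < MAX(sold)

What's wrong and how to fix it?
Bug: MAX(sold) on the right of the comparison is an aggregate-in-WHERE error

Fix: Compute the overall MAX in a subquery, then take MAX of rows below it

Corrected query:
SELECT MAX(sold) FROM books WHERE sold < (SELECT MAX(sold) FROM books)

Result:
MAX(sold)
---------
36925    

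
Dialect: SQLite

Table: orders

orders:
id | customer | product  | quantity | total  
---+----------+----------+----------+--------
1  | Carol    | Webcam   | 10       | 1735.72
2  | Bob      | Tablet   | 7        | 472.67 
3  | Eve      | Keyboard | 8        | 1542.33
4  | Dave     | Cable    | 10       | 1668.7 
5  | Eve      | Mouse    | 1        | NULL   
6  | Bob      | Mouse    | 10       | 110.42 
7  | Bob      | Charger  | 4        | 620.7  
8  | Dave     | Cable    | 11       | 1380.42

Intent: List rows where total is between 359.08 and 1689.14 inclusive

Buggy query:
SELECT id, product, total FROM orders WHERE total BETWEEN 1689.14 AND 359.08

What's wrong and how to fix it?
Bug: BETWEEN expects the lower bound first; with 1689.14 AND 359.08 the range is empty

Fix: Write BETWEEN 359.08 AND 1689.14

Corrected query:
SELECT id, product, total FROM orders WHERE total BETWEEN 359.08 AND 1689.14

Result:
id | product  | total  
---+----------+--------
2  | Tablet   | 472.67 
3  | Keyboard | 1542.33
4  | Cable    | 1668.7 
7  | Charger  | 620.7  
8  | Cable    | 1380.42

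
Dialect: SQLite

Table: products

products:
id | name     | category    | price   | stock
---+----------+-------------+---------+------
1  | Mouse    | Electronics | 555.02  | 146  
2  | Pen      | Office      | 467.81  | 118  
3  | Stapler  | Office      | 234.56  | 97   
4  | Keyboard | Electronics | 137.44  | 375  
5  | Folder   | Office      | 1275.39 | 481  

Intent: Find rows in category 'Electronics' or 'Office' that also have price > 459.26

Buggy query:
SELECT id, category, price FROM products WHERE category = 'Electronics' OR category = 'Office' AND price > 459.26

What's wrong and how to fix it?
Bug: Without parentheses, AND is evaluated before OR, so the price filter only applies to the 'Office' branch

Fix: Add parentheses around the OR so the AND applies to both alternatives

Corrected query:
SELECT id, category, price FROM products WHERE (category = 'Electronics' OR category = 'Office') AND price > 459.26

Result:
id | category    | price  
---+-------------+--------
1  | Electronics | 555.02 
2  | Office      | 467.81 
5  | Office      | 1275.39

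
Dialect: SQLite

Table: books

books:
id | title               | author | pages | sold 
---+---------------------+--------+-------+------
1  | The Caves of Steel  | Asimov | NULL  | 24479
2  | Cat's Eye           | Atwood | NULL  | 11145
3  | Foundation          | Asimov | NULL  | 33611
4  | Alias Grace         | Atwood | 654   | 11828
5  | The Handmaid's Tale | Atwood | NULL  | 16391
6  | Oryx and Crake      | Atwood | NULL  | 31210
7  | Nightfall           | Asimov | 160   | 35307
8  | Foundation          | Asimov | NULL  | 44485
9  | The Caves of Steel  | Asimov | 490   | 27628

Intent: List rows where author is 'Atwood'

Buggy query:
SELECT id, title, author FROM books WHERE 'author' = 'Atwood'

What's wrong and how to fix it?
Bug: Single quotes denote string literals in SQL; the column name is being compared as a constant string

Fix: Remove the quotes around the column name (or use double quotes for an identifier)

Corrected query:
SELECT id, title, author FROM books WHERE author = 'Atwood'

Result:
id | title               | author
---+---------------------+-------
2  | Cat's Eye           | Atwood
4  | Alias Grace         | Atwood
5  | The Handmaid's Tale | Atwood
6  | Oryx and Crake      | Atwood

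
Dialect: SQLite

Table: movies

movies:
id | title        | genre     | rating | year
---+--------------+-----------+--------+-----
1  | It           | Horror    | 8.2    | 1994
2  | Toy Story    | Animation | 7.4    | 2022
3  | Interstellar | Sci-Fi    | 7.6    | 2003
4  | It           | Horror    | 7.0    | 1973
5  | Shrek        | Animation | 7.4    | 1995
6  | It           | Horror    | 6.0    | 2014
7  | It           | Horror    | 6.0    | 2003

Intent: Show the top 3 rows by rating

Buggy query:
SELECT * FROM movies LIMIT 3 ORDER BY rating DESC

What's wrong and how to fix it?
Bug: LIMIT must come after ORDER BY

Fix: Sort with ORDER BY, then apply LIMIT

Corrected query:
SELECT * FROM movies ORDER BY rating DESC LIMIT 3

Result:
id | title        | genre     | rating | year
---+--------------+-----------+--------+-----
1  | It           | Horror    | 8.2    | 1994
3  | Interstellar | Sci-Fi    | 7.6    | 2003
2  | Toy Story    | Animation | 7.4    | 2022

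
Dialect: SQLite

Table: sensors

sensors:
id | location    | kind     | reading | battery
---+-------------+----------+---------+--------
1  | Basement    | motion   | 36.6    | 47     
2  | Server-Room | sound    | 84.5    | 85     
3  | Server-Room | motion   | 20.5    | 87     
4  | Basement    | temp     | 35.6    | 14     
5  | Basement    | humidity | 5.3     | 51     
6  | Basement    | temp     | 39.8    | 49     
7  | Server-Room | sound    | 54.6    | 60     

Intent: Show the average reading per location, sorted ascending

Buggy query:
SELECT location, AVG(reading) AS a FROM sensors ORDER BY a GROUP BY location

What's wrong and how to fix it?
Bug: ORDER BY appears before GROUP BY; SQL clause order requires GROUP BY first

Fix: Move ORDER BY to the end, after GROUP BY

Corrected query:
SELECT location, AVG(reading) AS a FROM sensors GROUP BY location ORDER BY a

Result:
location    | a     
------------+-------
Basement    | 29.325
Server-Room | 53.2  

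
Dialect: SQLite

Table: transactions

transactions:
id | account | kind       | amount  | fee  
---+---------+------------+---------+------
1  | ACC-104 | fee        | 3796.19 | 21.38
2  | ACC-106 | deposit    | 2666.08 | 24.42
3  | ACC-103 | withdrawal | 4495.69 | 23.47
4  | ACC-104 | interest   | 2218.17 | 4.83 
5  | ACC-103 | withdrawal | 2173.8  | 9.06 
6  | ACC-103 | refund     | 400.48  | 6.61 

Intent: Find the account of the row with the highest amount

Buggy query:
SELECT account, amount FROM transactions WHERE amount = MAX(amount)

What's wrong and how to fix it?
Bug: MAX(amount) is an aggregate and cannot be used directly in WHERE

Fix: Use a subquery: WHERE amount = (SELECT MAX(amount) FROM transactions)

Corrected query:
SELECT account, amount FROM transactions WHERE amount = (SELECT MAX(amount) FROM transactions)

Result:
account | amount 
--------+--------
ACC-103 | 4495.69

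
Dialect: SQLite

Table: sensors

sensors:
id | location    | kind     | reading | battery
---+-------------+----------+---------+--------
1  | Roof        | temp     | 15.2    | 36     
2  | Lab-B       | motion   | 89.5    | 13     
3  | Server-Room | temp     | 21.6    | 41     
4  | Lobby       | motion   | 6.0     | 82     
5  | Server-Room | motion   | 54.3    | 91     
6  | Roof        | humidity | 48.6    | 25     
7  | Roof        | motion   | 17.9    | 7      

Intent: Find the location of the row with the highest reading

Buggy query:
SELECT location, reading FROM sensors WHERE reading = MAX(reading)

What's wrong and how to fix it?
Bug: MAX(reading) is an aggregate and cannot be used directly in WHERE

Fix: Wrap MAX in a scalar subquery so WHERE compares against a single value

Corrected query:
SELECT location, reading FROM sensors WHERE reading = (SELECT MAX(reading) FROM sensors)

Result:
location | reading
---------+--------
Lab-B    | 89.5   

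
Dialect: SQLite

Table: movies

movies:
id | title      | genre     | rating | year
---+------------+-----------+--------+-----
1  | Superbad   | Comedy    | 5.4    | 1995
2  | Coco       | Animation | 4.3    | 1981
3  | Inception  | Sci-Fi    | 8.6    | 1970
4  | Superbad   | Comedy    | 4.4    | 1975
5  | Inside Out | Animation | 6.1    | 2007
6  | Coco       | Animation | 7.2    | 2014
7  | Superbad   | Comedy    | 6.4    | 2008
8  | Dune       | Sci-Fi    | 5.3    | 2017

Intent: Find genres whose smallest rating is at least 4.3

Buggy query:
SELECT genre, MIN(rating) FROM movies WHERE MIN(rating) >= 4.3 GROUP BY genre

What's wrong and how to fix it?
Bug: Aggregates like MIN are computed per group after WHERE runs

Fix: Use HAVING for the per-group MIN condition

Corrected query:
SELECT genre, MIN(rating) FROM movies GROUP BY genre HAVING MIN(rating) >= 4.3

Result:
genre     | MIN(rating)
----------+------------
Animation | 4.3        
Comedy    | 4.4        
Sci-Fi    | 5.3        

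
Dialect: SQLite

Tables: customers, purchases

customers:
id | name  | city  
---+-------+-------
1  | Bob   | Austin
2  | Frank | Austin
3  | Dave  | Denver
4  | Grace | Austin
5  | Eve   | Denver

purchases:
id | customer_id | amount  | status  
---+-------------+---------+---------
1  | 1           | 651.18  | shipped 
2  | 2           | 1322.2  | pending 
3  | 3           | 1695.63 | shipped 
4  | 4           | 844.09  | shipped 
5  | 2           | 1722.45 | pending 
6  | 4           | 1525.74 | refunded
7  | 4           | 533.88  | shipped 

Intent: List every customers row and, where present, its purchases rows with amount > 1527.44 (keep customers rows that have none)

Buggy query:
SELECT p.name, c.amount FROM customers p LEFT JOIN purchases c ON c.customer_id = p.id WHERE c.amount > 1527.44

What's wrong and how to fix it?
Bug: A WHERE condition on the right-hand table after LEFT JOIN drops unmatched parents

Fix: Move the right-table condition into the ON clause so unmatched parents are kept

Corrected query:
SELECT p.name, c.amount FROM customers p LEFT JOIN purchases c ON c.customer_id = p.id AND c.amount > 1527.44

Result:
name  | amount 
------+--------
Bob   | NULL   
Frank | 1722.45
Dave  | 1695.63
Grace | NULL   
Eve   | NULL   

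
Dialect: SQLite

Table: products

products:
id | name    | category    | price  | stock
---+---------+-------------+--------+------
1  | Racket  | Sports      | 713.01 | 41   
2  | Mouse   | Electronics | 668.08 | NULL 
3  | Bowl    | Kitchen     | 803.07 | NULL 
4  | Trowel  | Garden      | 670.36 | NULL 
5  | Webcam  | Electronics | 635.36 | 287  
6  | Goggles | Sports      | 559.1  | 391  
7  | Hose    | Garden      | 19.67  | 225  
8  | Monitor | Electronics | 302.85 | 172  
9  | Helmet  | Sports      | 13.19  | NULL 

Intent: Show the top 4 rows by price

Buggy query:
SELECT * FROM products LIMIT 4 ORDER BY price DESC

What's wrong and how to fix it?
Bug: LIMIT must come after ORDER BY

Fix: Sort with ORDER BY, then apply LIMIT

Corrected query:
SELECT * FROM products ORDER BY price DESC LIMIT 4

Result:
id | name   | category    | price  | stock
---+--------+-------------+--------+------
3  | Bowl   | Kitchen     | 803.07 | NULL 
1  | Racket | Sports      | 713.01 | 41   
4  | Trowel | Garden      | 670.36 | NULL 
2  | Mouse  | Electronics | 668.08 | NULL 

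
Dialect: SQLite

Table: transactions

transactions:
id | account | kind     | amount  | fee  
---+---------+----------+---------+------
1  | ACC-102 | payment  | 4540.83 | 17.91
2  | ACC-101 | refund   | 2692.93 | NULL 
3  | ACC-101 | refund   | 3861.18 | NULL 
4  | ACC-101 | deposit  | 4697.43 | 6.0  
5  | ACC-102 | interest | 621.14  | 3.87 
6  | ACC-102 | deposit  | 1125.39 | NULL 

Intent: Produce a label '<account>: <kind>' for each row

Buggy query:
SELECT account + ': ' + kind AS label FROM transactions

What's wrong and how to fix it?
Bug: SQLite uses || for string concatenation; + coerces text to numbers (yielding 0)

Fix: Use the || operator for string concatenation

Corrected query:
SELECT account || ': ' || kind AS label FROM transactions

Result:
label            
-----------------
ACC-102: payment 
ACC-101: refund  
ACC-101: refund  
ACC-101: deposit 
ACC-102: interest
ACC-102: deposit 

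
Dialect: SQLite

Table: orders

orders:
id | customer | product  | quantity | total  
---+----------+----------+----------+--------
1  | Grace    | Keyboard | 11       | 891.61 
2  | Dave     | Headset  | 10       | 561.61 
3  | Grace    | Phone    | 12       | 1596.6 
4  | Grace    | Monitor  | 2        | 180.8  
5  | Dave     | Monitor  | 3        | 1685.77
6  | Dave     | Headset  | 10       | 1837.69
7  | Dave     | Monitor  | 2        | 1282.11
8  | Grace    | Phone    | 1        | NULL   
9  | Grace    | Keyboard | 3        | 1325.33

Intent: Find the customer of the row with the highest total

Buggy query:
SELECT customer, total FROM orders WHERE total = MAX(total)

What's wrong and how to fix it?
Bug: MAX(total) is an aggregate and cannot be used directly in WHERE

Fix: Wrap MAX in a scalar subquery so WHERE compares against a single value

Corrected query:
SELECT customer, total FROM orders WHERE total = (SELECT MAX(total) FROM orders)

Result:
customer | total  
---------+--------
Dave     | 1837.69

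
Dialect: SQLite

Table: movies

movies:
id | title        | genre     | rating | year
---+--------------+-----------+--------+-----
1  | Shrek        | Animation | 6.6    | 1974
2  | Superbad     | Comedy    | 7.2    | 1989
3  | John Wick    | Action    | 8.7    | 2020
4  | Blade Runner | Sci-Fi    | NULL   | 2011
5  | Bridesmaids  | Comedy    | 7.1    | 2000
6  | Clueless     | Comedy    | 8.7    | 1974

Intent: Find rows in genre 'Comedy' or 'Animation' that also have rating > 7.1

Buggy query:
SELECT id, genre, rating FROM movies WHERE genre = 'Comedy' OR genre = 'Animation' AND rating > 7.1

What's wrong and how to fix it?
Bug: Without parentheses, AND is evaluated before OR, so the rating filter only applies to the 'Animation' branch

Fix: Add parentheses around the OR so the AND applies to both alternatives

Corrected query:
SELECT id, genre, rating FROM movies WHERE (genre = 'Comedy' OR genre = 'Animation') AND rating > 7.1

Result:
id | genre  | rating
---+--------+-------
2  | Comedy | 7.2   
6  | Comedy | 8.7   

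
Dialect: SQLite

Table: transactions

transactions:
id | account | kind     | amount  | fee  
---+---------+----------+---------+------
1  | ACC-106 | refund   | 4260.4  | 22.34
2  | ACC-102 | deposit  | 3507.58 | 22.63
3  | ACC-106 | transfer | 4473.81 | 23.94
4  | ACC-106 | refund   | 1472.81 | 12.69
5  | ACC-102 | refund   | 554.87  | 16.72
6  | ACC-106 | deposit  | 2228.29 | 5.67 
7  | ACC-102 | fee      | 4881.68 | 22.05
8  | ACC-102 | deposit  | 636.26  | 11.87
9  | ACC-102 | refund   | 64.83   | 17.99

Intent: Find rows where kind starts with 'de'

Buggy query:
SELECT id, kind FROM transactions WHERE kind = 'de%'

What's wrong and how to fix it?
Bug: '=' compares the literal string including the % character; pattern matching needs LIKE

Fix: Use LIKE for wildcard pattern matching

Corrected query:
SELECT id, kind FROM transactions WHERE kind LIKE 'de%'

Result:
id | kind   
---+--------
2  | deposit
6  | deposit
8  | deposit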